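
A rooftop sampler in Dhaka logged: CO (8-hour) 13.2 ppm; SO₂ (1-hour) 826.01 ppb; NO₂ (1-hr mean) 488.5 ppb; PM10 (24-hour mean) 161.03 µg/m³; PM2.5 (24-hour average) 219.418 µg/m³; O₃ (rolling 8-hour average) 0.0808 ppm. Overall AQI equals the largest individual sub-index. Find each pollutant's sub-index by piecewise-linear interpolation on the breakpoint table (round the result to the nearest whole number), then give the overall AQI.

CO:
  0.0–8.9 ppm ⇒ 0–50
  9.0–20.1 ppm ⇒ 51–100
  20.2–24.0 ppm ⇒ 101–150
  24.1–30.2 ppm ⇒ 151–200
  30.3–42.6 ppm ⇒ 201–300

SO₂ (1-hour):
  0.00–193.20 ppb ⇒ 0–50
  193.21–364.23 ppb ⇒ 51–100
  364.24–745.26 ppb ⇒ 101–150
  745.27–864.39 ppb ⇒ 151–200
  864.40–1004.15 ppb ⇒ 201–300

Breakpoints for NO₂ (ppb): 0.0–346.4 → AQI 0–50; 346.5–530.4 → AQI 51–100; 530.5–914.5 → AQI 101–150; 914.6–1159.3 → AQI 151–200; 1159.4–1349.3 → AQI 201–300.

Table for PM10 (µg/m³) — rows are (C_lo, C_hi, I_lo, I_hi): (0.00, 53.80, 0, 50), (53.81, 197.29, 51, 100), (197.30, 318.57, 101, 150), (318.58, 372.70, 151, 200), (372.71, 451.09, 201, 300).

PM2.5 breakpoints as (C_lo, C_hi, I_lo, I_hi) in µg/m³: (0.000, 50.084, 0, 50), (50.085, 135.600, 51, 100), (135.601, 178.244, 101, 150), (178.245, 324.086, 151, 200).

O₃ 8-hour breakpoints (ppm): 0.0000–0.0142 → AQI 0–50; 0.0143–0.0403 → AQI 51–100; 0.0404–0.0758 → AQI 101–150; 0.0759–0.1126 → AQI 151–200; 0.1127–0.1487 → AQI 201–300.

184

CO: 13.2 ∈ [9.0, 20.1] ↔ index [51, 100].
51 + (13.2−9.0)·(100−51)/(20.1−9.0) = 51 + 4.2·49/11.1 ≈ 69.54, so AQI = 70.
SO₂ 826.01: bracket 745.27–864.39 → index 151–200; slope 49/119.12, offset 80.74.
AQI = 151 + 49/119.12·80.74 ≈ 184.21 ⇒ 184.
NO₂: 488.5 ∈ [346.5, 530.4] ↔ index [51, 100].
51 + (488.5−346.5)·(100−51)/(530.4−346.5) = 51 + 142.0·49/183.9 ≈ 88.84, so AQI = 89.
PM10: 161.03 lies in 53.81–197.29, so I_lo=51, I_hi=100, C_lo=53.81, C_hi=197.29.
(100−51)/(197.29−53.81) × (161.03−53.81) + 51 = 49/143.48 × 107.22 + 51 ≈ 87.62 → 88.
PM2.5: row 178.245–324.086 (AQI 151–200). (200−151)·(219.418−178.245)/(324.086−178.245) + 151 = 49·41.173/145.841 + 151 ≈ 164.83 → 165.
O₃: 0.0808 lies in 0.0759–0.1126, so I_lo=151, I_hi=200, C_lo=0.0759, C_hi=0.1126.
(200−151)/(0.1126−0.0759) × (0.0808−0.0759) + 151 = 49/0.0367 × 0.0049 + 151 ≈ 157.54 → 158.
Sub-indices: CO→70, SO₂→184, NO₂→89, PM10→88, PM2.5→165, O₃→158. Overall AQI = max = 184; dominant pollutant is SO₂.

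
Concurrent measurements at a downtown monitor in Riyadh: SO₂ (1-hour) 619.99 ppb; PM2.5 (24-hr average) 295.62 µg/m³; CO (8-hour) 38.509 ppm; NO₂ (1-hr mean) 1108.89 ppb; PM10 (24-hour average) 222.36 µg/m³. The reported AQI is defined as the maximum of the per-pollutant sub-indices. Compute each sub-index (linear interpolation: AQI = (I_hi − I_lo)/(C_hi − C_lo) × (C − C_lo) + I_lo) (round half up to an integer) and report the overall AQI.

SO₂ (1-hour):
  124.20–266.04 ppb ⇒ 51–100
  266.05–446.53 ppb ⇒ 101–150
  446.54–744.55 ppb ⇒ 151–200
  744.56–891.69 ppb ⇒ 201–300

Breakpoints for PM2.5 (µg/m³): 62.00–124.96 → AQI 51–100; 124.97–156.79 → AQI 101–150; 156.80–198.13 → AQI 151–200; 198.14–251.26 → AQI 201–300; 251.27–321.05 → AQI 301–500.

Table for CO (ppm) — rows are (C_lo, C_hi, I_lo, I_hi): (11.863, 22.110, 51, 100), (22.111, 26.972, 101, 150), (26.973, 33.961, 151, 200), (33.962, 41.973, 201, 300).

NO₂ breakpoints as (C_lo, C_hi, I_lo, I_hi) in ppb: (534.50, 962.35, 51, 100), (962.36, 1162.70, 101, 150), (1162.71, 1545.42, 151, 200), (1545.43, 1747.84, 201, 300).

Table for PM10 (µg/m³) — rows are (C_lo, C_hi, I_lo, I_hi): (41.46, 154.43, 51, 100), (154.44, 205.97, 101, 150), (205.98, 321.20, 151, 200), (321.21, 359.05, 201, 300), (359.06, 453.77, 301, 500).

SO₂: row 446.54–744.55 (AQI 151–200). (200−151)·(619.99−446.54)/(744.55−446.54) + 151 = 49·173.45/298.01 + 151 ≈ 179.52 → 180.
PM2.5: 295.62 ∈ [251.27, 321.05] ↔ index [301, 500].
301 + (295.62−251.27)·(500−301)/(321.05−251.27) = 301 + 44.35·199/69.78 ≈ 427.48, so AQI = 427.
CO: 38.509 lies in 33.962–41.973, so I_lo=201, I_hi=300, C_lo=33.962, C_hi=41.973.
(300−201)/(41.973−33.962) × (38.509−33.962) + 201 = 99/8.011 × 4.547 + 201 ≈ 257.19 → 257.
NO₂ 1108.89: bracket 962.36–1162.70 → index 101–150; slope 49/200.34, offset 146.53.
AQI = 101 + 49/200.34·146.53 ≈ 136.84 ⇒ 137.
PM10: 222.36 lies in 205.98–321.20, so I_lo=151, I_hi=200, C_lo=205.98, C_hi=321.20.
(200−151)/(321.20−205.98) × (222.36−205.98) + 151 = 49/115.22 × 16.38 + 151 ≈ 157.97 → 158.
Sub-indices: SO₂→180, PM2.5→427, CO→257, NO₂→137, PM10→158. Overall AQI = max = 427; dominant pollutant is PM2.5.

427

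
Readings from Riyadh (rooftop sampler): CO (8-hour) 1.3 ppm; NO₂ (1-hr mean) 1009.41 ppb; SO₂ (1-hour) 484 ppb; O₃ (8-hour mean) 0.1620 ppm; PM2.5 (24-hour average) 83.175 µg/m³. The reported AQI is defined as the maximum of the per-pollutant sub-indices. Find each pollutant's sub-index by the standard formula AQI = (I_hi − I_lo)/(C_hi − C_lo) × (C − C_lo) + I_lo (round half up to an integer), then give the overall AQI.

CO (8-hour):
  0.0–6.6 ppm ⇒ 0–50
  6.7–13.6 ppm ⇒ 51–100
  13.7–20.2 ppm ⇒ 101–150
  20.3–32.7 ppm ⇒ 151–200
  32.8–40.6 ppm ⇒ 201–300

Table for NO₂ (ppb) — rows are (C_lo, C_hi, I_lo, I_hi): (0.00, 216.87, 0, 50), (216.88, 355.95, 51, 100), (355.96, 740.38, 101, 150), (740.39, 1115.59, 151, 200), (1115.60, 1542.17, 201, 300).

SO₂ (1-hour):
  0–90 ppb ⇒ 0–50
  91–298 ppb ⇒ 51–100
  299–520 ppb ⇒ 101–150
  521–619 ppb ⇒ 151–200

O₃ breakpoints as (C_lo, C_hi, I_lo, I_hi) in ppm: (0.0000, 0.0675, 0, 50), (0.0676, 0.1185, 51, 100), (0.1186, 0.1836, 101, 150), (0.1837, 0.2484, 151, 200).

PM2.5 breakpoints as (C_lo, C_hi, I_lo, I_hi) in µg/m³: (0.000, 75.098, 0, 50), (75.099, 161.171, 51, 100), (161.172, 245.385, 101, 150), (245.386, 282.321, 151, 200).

186

CO: row 0.0–6.6 (AQI 0–50). (50−0)·(1.3−0.0)/(6.6−0.0) + 0 = 50·1.3/6.6 + 0 ≈ 9.85 → 10.
NO₂: 1009.41 ∈ [740.39, 1115.59] ↔ index [151, 200].
151 + (1009.41−740.39)·(200−151)/(1115.59−740.39) = 151 + 269.02·49/375.20 ≈ 186.13, so AQI = 186.
SO₂ 484: bracket 299–520 → index 101–150; slope 49/221, offset 185.
AQI = 101 + 49/221·185 ≈ 142.02 ⇒ 142.
O₃ 0.1620: bracket 0.1186–0.1836 → index 101–150; slope 49/0.0650, offset 0.0434.
AQI = 101 + 49/0.0650·0.0434 ≈ 133.72 ⇒ 134.
PM2.5: row 75.099–161.171 (AQI 51–100). (100−51)·(83.175−75.099)/(161.171−75.099) + 51 = 49·8.076/86.072 + 51 ≈ 55.60 → 56.
Sub-indices: CO→10, NO₂→186, SO₂→142, O₃→134, PM2.5→56. Overall AQI = max = 186; dominant pollutant is NO₂.
AQI 186: Unhealthy.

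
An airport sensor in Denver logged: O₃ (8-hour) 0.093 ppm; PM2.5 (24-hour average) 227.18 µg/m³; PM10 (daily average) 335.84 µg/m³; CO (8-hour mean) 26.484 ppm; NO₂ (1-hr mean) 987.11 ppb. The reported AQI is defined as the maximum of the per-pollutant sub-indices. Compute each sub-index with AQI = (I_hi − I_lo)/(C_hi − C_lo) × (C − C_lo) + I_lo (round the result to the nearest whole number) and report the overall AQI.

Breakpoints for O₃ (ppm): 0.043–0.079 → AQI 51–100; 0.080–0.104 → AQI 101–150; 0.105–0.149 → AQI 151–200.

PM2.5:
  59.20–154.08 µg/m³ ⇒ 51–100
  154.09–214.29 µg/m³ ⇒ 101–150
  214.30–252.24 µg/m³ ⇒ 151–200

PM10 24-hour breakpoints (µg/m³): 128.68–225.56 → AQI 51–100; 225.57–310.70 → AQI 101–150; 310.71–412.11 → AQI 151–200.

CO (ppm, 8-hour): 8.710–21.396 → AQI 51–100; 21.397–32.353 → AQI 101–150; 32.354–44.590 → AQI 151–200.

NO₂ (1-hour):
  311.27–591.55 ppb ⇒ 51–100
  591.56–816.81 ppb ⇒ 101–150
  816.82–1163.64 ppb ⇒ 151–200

175

O₃: 0.093 ∈ [0.080, 0.104] ↔ index [101, 150].
101 + (0.093−0.080)·(150−101)/(0.104−0.080) = 101 + 0.013·49/0.024 ≈ 127.54, so AQI = 128.
PM2.5: row 214.30–252.24 (AQI 151–200). (200−151)·(227.18−214.30)/(252.24−214.30) + 151 = 49·12.88/37.94 + 151 ≈ 167.63 → 168.
PM10: row 310.71–412.11 (AQI 151–200). (200−151)·(335.84−310.71)/(412.11−310.71) + 151 = 49·25.13/101.40 + 151 ≈ 163.14 → 163.
CO 26.484: bracket 21.397–32.353 → index 101–150; slope 49/10.956, offset 5.087.
AQI = 101 + 49/10.956·5.087 ≈ 123.75 ⇒ 124.
NO₂ 987.11: bracket 816.82–1163.64 → index 151–200; slope 49/346.82, offset 170.29.
AQI = 151 + 49/346.82·170.29 ≈ 175.06 ⇒ 175.
Sub-indices: O₃→128, PM2.5→168, PM10→163, CO→124, NO₂→175. Overall AQI = max = 175; dominant pollutant is NO₂.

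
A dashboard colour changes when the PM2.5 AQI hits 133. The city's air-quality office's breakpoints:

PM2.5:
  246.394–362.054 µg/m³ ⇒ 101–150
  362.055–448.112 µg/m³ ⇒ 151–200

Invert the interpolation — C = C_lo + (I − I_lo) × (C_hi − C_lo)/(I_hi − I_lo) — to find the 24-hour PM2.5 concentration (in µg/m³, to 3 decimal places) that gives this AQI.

321.927

AQI 133 lies in the 101–150 band, which corresponds to 246.394–362.054 µg/m³.
C = 246.394 + (133−101)×(362.054−246.394)/(150−101) = 246.394 + 32×115.660/49 ≈ 321.92706 µg/m³ → 321.927 µg/m³ to 3 dp.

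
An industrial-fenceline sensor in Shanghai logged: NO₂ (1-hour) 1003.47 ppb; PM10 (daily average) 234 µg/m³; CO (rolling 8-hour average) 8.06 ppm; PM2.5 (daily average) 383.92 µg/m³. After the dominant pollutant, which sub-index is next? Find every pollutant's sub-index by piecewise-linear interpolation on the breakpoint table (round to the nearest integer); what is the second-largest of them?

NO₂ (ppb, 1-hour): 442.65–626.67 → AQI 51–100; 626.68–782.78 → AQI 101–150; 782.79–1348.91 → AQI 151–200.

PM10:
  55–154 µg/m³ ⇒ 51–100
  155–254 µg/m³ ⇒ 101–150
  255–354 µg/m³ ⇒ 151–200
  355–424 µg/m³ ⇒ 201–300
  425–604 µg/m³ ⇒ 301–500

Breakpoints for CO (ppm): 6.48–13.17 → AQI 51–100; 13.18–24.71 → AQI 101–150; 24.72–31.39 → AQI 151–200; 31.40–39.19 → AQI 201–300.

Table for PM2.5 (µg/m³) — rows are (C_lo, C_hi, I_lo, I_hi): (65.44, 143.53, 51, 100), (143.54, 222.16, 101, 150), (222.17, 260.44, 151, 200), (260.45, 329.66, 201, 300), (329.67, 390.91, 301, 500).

NO₂: 1003.47 lies in 782.79–1348.91, so I_lo=151, I_hi=200, C_lo=782.79, C_hi=1348.91.
(200−151)/(1348.91−782.79) × (1003.47−782.79) + 151 = 49/566.12 × 220.68 + 151 ≈ 170.10 → 170.
PM10: row 155–254 (AQI 101–150). (150−101)·(234−155)/(254−155) + 101 = 49·79/99 + 101 ≈ 140.10 → 140.
CO: 8.06 lies in 6.48–13.17, so I_lo=51, I_hi=100, C_lo=6.48, C_hi=13.17.
(100−51)/(13.17−6.48) × (8.06−6.48) + 51 = 49/6.69 × 1.58 + 51 ≈ 62.57 → 63.
PM2.5: row 329.67–390.91 (AQI 301–500). (500−301)·(383.92−329.67)/(390.91−329.67) + 301 = 199·54.25/61.24 + 301 ≈ 477.29 → 477.
Sub-indices: NO₂→170, PM10→140, CO→63, PM2.5→477. Ranked high→low: 477, 170, 140, 63. Second-highest sub-index = 170.

170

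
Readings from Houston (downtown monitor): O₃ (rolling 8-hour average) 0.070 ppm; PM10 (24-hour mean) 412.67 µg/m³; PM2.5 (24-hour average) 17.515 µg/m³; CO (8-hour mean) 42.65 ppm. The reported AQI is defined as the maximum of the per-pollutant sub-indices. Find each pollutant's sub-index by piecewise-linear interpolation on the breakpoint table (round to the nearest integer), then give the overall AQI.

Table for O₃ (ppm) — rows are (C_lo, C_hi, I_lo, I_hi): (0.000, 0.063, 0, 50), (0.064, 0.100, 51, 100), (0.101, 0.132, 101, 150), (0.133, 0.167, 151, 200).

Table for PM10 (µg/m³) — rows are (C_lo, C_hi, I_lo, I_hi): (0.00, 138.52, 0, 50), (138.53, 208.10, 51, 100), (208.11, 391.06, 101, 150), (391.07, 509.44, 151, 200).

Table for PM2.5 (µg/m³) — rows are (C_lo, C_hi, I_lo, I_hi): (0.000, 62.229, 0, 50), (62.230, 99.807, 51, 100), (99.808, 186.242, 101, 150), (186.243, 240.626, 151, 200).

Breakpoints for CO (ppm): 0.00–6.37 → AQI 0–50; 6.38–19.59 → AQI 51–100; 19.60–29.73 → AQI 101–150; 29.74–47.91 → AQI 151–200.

O₃: row 0.064–0.100 (AQI 51–100). (100−51)·(0.070−0.064)/(0.100−0.064) + 51 = 49·0.006/0.036 + 51 ≈ 59.17 → 59.
PM10: row 391.07–509.44 (AQI 151–200). (200−151)·(412.67−391.07)/(509.44−391.07) + 151 = 49·21.60/118.37 + 151 ≈ 159.94 → 160.
PM2.5: row 0.000–62.229 (AQI 0–50). (50−0)·(17.515−0.000)/(62.229−0.000) + 0 = 50·17.515/62.229 + 0 ≈ 14.07 → 14.
CO 42.65: bracket 29.74–47.91 → index 151–200; slope 49/18.17, offset 12.91.
AQI = 151 + 49/18.17·12.91 ≈ 185.82 ⇒ 186.
Sub-indices: O₃→59, PM10→160, PM2.5→14, CO→186. Overall AQI = max = 186; dominant pollutant is CO.

186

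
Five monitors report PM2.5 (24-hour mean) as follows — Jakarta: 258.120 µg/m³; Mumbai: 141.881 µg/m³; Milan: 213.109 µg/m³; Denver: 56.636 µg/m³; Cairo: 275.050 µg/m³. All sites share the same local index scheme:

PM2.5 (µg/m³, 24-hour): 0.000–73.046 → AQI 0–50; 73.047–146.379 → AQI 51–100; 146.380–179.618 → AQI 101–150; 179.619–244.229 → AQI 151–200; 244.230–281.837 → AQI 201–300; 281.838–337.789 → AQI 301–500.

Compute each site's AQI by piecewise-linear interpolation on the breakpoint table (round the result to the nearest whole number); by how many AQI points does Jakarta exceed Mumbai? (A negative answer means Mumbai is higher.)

141

Jakarta: row 244.230–281.837 (AQI 201–300). (300−201)·(258.120−244.230)/(281.837−244.230) + 201 = 99·13.890/37.607 + 201 ≈ 237.57 → 238.
Mumbai: row 73.047–146.379 (AQI 51–100). (100−51)·(141.881−73.047)/(146.379−73.047) + 51 = 49·68.834/73.332 + 51 ≈ 96.99 → 97.
Milan 213.109: bracket 179.619–244.229 → index 151–200; slope 49/64.610, offset 33.490.
AQI = 151 + 49/64.610·33.490 ≈ 176.40 ⇒ 176.
Denver: 56.636 ∈ [0.000, 73.046] ↔ index [0, 50].
0 + (56.636−0.000)·(50−0)/(73.046−0.000) = 0 + 56.636·50/73.046 ≈ 38.77, so AQI = 39.
Cairo: 275.050 ∈ [244.230, 281.837] ↔ index [201, 300].
201 + (275.050−244.230)·(300−201)/(281.837−244.230) = 201 + 30.820·99/37.607 ≈ 282.13, so AQI = 282.
AQIs: Jakarta=238, Mumbai=97, Milan=176, Denver=39, Cairo=282. Jakarta (238) − Mumbai (97) = 141.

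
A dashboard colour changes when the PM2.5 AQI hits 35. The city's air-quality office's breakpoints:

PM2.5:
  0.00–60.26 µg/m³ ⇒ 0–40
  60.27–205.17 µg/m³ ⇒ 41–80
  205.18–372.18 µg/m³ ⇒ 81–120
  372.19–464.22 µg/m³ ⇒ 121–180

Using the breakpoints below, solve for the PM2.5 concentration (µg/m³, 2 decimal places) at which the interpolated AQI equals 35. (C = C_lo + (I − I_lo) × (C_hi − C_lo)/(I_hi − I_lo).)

AQI 35 lies in the 0–40 band, which corresponds to 0.00–60.26 µg/m³.
C = 0.00 + (35−0)×(60.26−0.00)/(40−0) = 0.00 + 35×60.26/40 ≈ 52.7275 µg/m³ → 52.73 µg/m³ to 2 dp.

52.73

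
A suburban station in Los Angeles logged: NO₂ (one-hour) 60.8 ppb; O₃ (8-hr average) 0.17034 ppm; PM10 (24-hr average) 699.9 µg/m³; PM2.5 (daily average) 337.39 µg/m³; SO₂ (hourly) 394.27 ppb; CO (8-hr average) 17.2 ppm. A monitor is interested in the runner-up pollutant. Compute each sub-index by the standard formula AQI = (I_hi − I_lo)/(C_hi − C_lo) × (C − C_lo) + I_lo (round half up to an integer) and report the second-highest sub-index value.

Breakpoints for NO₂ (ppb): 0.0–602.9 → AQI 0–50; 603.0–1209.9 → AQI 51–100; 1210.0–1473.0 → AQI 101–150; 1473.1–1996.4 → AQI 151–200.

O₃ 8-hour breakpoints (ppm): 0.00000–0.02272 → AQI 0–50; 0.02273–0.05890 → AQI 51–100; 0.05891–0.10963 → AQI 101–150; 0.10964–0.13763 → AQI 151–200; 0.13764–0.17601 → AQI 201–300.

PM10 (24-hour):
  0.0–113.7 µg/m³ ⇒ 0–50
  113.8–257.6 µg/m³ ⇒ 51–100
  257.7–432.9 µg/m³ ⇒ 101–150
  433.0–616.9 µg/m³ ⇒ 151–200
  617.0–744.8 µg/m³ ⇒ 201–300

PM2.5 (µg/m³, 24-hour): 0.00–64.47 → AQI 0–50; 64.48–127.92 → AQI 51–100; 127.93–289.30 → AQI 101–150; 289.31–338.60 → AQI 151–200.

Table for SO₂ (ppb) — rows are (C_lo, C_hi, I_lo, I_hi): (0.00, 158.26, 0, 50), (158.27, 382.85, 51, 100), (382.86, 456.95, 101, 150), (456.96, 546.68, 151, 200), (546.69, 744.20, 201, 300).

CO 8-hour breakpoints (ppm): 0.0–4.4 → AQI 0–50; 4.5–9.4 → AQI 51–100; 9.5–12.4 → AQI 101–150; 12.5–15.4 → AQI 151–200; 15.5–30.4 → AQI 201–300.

265

NO₂: 60.8 lies in 0.0–602.9, so I_lo=0, I_hi=50, C_lo=0.0, C_hi=602.9.
(50−0)/(602.9−0.0) × (60.8−0.0) + 0 = 50/602.9 × 60.8 + 0 ≈ 5.04 → 5.
O₃: row 0.13764–0.17601 (AQI 201–300). (300−201)·(0.17034−0.13764)/(0.17601−0.13764) + 201 = 99·0.03270/0.03837 + 201 ≈ 285.37 → 285.
PM10: 699.9 ∈ [617.0, 744.8] ↔ index [201, 300].
201 + (699.9−617.0)·(300−201)/(744.8−617.0) = 201 + 82.9·99/127.8 ≈ 265.22, so AQI = 265.
PM2.5 337.39: bracket 289.31–338.60 → index 151–200; slope 49/49.29, offset 48.08.
AQI = 151 + 49/49.29·48.08 ≈ 198.80 ⇒ 199.
SO₂: 394.27 lies in 382.86–456.95, so I_lo=101, I_hi=150, C_lo=382.86, C_hi=456.95.
(150−101)/(456.95−382.86) × (394.27−382.86) + 101 = 49/74.09 × 11.41 + 101 ≈ 108.55 → 109.
CO: row 15.5–30.4 (AQI 201–300). (300−201)·(17.2−15.5)/(30.4−15.5) + 201 = 99·1.7/14.9 + 201 ≈ 212.30 → 212.
Sub-indices: NO₂→5, O₃→285, PM10→265, PM2.5→199, SO₂→109, CO→212. Ranked high→low: 285, 265, 212, 199, 109, 5. Second-highest sub-index = 265.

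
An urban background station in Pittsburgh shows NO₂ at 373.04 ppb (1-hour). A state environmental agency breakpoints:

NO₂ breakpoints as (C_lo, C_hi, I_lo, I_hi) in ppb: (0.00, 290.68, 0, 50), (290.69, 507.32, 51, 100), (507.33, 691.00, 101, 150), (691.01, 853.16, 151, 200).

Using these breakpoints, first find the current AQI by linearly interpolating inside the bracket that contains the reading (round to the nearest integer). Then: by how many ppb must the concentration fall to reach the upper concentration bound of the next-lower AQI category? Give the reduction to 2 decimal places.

82.36

NO₂: row 290.69–507.32 (AQI 51–100). (100−51)·(373.04−290.69)/(507.32−290.69) + 51 = 49·82.35/216.63 + 51 ≈ 69.63 → 70.
Current AQI 70 is in the Moderate range (51–100). The next-lower category tops out at AQI 50, whose upper concentration bound is 290.68 ppb.
Reduction needed = 373.04 − 290.68 = 82.36 ppb.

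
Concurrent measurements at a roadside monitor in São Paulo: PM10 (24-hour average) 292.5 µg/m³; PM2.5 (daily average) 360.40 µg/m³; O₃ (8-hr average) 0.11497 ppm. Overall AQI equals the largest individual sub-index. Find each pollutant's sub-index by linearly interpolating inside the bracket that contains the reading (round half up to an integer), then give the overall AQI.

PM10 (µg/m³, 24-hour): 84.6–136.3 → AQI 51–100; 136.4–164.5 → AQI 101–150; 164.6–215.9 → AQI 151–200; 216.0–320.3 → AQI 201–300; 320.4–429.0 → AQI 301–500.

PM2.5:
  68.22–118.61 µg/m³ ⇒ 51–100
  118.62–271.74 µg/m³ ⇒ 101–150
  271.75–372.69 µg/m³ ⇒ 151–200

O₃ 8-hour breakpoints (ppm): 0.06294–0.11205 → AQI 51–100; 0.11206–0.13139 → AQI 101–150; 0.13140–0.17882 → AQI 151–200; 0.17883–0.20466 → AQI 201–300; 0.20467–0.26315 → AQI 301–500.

PM10: 292.5 lies in 216.0–320.3, so I_lo=201, I_hi=300, C_lo=216.0, C_hi=320.3.
(300−201)/(320.3−216.0) × (292.5−216.0) + 201 = 99/104.3 × 76.5 + 201 ≈ 273.61 → 274.
PM2.5 360.40: bracket 271.75–372.69 → index 151–200; slope 49/100.94, offset 88.65.
AQI = 151 + 49/100.94·88.65 ≈ 194.03 ⇒ 194.
O₃: 0.11497 ∈ [0.11206, 0.13139] ↔ index [101, 150].
101 + (0.11497−0.11206)·(150−101)/(0.13139−0.11206) = 101 + 0.00291·49/0.01933 ≈ 108.38, so AQI = 108.
Sub-indices: PM10→274, PM2.5→194, O₃→108. Overall AQI = max = 274; dominant pollutant is PM10.
AQI 274: Very Unhealthy.

274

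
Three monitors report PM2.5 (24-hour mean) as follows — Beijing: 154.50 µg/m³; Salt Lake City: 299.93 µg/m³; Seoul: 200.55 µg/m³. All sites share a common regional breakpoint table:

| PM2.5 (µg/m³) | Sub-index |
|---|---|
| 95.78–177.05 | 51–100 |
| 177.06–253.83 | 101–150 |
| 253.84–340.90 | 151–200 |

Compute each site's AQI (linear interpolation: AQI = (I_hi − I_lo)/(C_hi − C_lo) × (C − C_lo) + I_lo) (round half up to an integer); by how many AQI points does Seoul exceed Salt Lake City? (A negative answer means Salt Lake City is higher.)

-61

Beijing: 154.50 ∈ [95.78, 177.05] ↔ index [51, 100].
51 + (154.50−95.78)·(100−51)/(177.05−95.78) = 51 + 58.72·49/81.27 ≈ 86.40, so AQI = 86.
Salt Lake City: 299.93 ∈ [253.84, 340.90] ↔ index [151, 200].
151 + (299.93−253.84)·(200−151)/(340.90−253.84) = 151 + 46.09·49/87.06 ≈ 176.94, so AQI = 177.
Seoul: 200.55 lies in 177.06–253.83, so I_lo=101, I_hi=150, C_lo=177.06, C_hi=253.83.
(150−101)/(253.83−177.06) × (200.55−177.06) + 101 = 49/76.77 × 23.49 + 101 ≈ 115.99 → 116.
AQIs: Beijing=86, Salt Lake City=177, Seoul=116. Seoul (116) − Salt Lake City (177) = -61.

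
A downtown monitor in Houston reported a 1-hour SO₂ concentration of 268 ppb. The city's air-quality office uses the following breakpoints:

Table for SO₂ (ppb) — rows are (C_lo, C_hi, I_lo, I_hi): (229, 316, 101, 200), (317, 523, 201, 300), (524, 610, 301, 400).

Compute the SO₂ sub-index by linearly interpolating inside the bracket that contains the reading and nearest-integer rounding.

SO₂: row 229–316 (AQI 101–200). (200−101)·(268−229)/(316−229) + 101 = 99·39/87 + 101 ≈ 145.38 → 145.

145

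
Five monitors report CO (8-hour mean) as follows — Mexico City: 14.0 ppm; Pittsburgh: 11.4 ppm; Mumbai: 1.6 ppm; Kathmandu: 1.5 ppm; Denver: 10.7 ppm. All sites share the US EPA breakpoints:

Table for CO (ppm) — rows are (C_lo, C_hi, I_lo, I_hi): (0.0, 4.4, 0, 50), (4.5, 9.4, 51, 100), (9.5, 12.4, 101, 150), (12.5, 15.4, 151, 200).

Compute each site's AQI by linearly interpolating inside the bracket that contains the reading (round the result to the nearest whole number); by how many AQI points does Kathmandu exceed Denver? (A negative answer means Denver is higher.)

Mexico City: 14.0 ∈ [12.5, 15.4] ↔ index [151, 200].
151 + (14.0−12.5)·(200−151)/(15.4−12.5) = 151 + 1.5·49/2.9 ≈ 176.34, so AQI = 176.
Pittsburgh: 11.4 ∈ [9.5, 12.4] ↔ index [101, 150].
101 + (11.4−9.5)·(150−101)/(12.4−9.5) = 101 + 1.9·49/2.9 ≈ 133.10, so AQI = 133.
Mumbai: row 0.0–4.4 (AQI 0–50). (50−0)·(1.6−0.0)/(4.4−0.0) + 0 = 50·1.6/4.4 + 0 ≈ 18.18 → 18.
Kathmandu: row 0.0–4.4 (AQI 0–50). (50−0)·(1.5−0.0)/(4.4−0.0) + 0 = 50·1.5/4.4 + 0 ≈ 17.05 → 17.
Denver: 10.7 ∈ [9.5, 12.4] ↔ index [101, 150].
101 + (10.7−9.5)·(150−101)/(12.4−9.5) = 101 + 1.2·49/2.9 ≈ 121.28, so AQI = 121.
AQIs: Mexico City=176, Pittsburgh=133, Mumbai=18, Kathmandu=17, Denver=121. Kathmandu (17) − Denver (121) = -104.

-104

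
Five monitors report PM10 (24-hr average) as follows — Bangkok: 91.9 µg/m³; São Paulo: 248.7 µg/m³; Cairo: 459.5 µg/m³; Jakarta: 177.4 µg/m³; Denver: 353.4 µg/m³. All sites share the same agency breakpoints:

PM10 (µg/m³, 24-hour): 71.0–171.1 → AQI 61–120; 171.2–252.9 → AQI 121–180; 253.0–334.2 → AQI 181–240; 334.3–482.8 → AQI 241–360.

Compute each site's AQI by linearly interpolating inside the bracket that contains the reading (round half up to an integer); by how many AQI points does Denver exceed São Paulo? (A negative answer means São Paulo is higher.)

Bangkok 91.9: bracket 71.0–171.1 → index 61–120; slope 59/100.1, offset 20.9.
AQI = 61 + 59/100.1·20.9 ≈ 73.32 ⇒ 73.
São Paulo 248.7: bracket 171.2–252.9 → index 121–180; slope 59/81.7, offset 77.5.
AQI = 121 + 59/81.7·77.5 ≈ 176.97 ⇒ 177.
Cairo 459.5: bracket 334.3–482.8 → index 241–360; slope 119/148.5, offset 125.2.
AQI = 241 + 119/148.5·125.2 ≈ 341.33 ⇒ 341.
Jakarta: 177.4 lies in 171.2–252.9, so I_lo=121, I_hi=180, C_lo=171.2, C_hi=252.9.
(180−121)/(252.9−171.2) × (177.4−171.2) + 121 = 59/81.7 × 6.2 + 121 ≈ 125.48 → 125.
Denver: 353.4 ∈ [334.3, 482.8] ↔ index [241, 360].
241 + (353.4−334.3)·(360−241)/(482.8−334.3) = 241 + 19.1·119/148.5 ≈ 256.31, so AQI = 256.
AQIs: Bangkok=73, São Paulo=177, Cairo=341, Jakarta=125, Denver=256. Denver (256) − São Paulo (177) = 79.

79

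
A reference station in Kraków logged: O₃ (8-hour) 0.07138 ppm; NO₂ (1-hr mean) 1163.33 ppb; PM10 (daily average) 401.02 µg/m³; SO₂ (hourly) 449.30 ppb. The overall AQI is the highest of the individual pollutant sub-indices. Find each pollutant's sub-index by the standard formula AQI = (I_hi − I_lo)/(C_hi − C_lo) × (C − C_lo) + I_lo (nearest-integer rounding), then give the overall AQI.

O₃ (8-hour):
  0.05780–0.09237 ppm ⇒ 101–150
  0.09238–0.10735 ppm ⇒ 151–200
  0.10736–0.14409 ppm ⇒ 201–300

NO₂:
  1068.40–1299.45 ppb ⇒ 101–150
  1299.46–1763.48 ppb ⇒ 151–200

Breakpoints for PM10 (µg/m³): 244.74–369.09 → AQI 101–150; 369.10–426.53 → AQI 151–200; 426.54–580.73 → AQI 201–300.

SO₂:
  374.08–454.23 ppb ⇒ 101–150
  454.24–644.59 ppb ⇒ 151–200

O₃: 0.07138 lies in 0.05780–0.09237, so I_lo=101, I_hi=150, C_lo=0.05780, C_hi=0.09237.
(150−101)/(0.09237−0.05780) × (0.07138−0.05780) + 101 = 49/0.03457 × 0.01358 + 101 ≈ 120.25 → 120.
NO₂ 1163.33: bracket 1068.40–1299.45 → index 101–150; slope 49/231.05, offset 94.93.
AQI = 101 + 49/231.05·94.93 ≈ 121.13 ⇒ 121.
PM10: row 369.10–426.53 (AQI 151–200). (200−151)·(401.02−369.10)/(426.53−369.10) + 151 = 49·31.92/57.43 + 151 ≈ 178.23 → 178.
SO₂: row 374.08–454.23 (AQI 101–150). (150−101)·(449.30−374.08)/(454.23−374.08) + 101 = 49·75.22/80.15 + 101 ≈ 146.99 → 147.
Sub-indices: O₃→120, NO₂→121, PM10→178, SO₂→147. Overall AQI = max = 178; dominant pollutant is PM10.

178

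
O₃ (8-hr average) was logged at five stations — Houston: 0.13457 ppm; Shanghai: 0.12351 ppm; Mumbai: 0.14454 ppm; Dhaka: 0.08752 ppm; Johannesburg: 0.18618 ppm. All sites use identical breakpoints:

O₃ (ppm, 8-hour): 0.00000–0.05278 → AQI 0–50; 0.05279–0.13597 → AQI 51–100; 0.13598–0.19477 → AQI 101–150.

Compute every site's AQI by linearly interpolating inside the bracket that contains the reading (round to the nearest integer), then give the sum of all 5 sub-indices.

Houston: 0.13457 ∈ [0.05279, 0.13597] ↔ index [51, 100].
51 + (0.13457−0.05279)·(100−51)/(0.13597−0.05279) = 51 + 0.08178·49/0.08318 ≈ 99.18, so AQI = 99.
Shanghai: row 0.05279–0.13597 (AQI 51–100). (100−51)·(0.12351−0.05279)/(0.13597−0.05279) + 51 = 49·0.07072/0.08318 + 51 ≈ 92.66 → 93.
Mumbai 0.14454: bracket 0.13598–0.19477 → index 101–150; slope 49/0.05879, offset 0.00856.
AQI = 101 + 49/0.05879·0.00856 ≈ 108.13 ⇒ 108.
Dhaka: 0.08752 lies in 0.05279–0.13597, so I_lo=51, I_hi=100, C_lo=0.05279, C_hi=0.13597.
(100−51)/(0.13597−0.05279) × (0.08752−0.05279) + 51 = 49/0.08318 × 0.03473 + 51 ≈ 71.46 → 71.
Johannesburg: 0.18618 ∈ [0.13598, 0.19477] ↔ index [101, 150].
101 + (0.18618−0.13598)·(150−101)/(0.19477−0.13598) = 101 + 0.05020·49/0.05879 ≈ 142.84, so AQI = 143.
AQIs: Houston=99, Shanghai=93, Mumbai=108, Dhaka=71, Johannesburg=143. Sum = 99 + 93 + 108 + 71 + 143 = 514.

514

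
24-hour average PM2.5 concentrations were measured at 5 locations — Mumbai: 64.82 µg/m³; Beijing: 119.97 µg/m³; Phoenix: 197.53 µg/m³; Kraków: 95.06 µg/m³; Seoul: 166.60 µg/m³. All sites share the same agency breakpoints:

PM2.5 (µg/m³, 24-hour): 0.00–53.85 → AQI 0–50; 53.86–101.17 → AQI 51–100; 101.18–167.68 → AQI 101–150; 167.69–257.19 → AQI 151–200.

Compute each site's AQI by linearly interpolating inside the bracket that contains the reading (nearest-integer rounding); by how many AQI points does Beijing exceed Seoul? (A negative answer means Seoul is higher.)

Mumbai: 64.82 lies in 53.86–101.17, so I_lo=51, I_hi=100, C_lo=53.86, C_hi=101.17.
(100−51)/(101.17−53.86) × (64.82−53.86) + 51 = 49/47.31 × 10.96 + 51 ≈ 62.35 → 62.
Beijing: row 101.18–167.68 (AQI 101–150). (150−101)·(119.97−101.18)/(167.68−101.18) + 101 = 49·18.79/66.50 + 101 ≈ 114.85 → 115.
Phoenix 197.53: bracket 167.69–257.19 → index 151–200; slope 49/89.50, offset 29.84.
AQI = 151 + 49/89.50·29.84 ≈ 167.34 ⇒ 167.
Kraków: 95.06 lies in 53.86–101.17, so I_lo=51, I_hi=100, C_lo=53.86, C_hi=101.17.
(100−51)/(101.17−53.86) × (95.06−53.86) + 51 = 49/47.31 × 41.20 + 51 ≈ 93.67 → 94.
Seoul 166.60: bracket 101.18–167.68 → index 101–150; slope 49/66.50, offset 65.42.
AQI = 101 + 49/66.50·65.42 ≈ 149.20 ⇒ 149.
AQIs: Mumbai=62, Beijing=115, Phoenix=167, Kraków=94, Seoul=149. Beijing (115) − Seoul (149) = -34.

-34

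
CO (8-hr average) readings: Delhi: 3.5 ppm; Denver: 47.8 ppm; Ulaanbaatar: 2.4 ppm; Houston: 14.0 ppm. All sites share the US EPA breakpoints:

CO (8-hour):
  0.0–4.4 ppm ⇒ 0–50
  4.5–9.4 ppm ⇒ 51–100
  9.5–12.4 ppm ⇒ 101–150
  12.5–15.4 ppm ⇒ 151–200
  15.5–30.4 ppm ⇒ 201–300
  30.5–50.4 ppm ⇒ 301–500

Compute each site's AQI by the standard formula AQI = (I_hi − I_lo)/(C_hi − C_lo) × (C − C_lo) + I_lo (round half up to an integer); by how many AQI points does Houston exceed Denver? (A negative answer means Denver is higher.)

Delhi: 3.5 lies in 0.0–4.4, so I_lo=0, I_hi=50, C_lo=0.0, C_hi=4.4.
(50−0)/(4.4−0.0) × (3.5−0.0) + 0 = 50/4.4 × 3.5 + 0 ≈ 39.77 → 40.
Denver 47.8: bracket 30.5–50.4 → index 301–500; slope 199/19.9, offset 17.3.
AQI = 301 + 199/19.9·17.3 ≈ 474.00 ⇒ 474.
Ulaanbaatar 2.4: bracket 0.0–4.4 → index 0–50; slope 50/4.4, offset 2.4.
AQI = 0 + 50/4.4·2.4 ≈ 27.27 ⇒ 27.
Houston: 14.0 lies in 12.5–15.4, so I_lo=151, I_hi=200, C_lo=12.5, C_hi=15.4.
(200−151)/(15.4−12.5) × (14.0−12.5) + 151 = 49/2.9 × 1.5 + 151 ≈ 176.34 → 176.
AQIs: Delhi=40, Denver=474, Ulaanbaatar=27, Houston=176. Houston (176) − Denver (474) = -298.

-298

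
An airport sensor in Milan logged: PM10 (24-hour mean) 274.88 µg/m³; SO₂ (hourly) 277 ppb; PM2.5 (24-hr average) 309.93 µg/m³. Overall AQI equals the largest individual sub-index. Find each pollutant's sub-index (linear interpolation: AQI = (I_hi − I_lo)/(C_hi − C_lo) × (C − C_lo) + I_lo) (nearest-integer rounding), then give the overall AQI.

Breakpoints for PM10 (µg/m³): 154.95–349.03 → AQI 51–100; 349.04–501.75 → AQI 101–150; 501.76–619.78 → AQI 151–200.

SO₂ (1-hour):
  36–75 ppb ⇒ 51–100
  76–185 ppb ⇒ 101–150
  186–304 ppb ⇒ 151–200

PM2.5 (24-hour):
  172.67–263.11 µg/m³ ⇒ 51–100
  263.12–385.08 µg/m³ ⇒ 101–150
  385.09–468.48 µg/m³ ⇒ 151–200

PM10 274.88: bracket 154.95–349.03 → index 51–100; slope 49/194.08, offset 119.93.
AQI = 51 + 49/194.08·119.93 ≈ 81.28 ⇒ 81.
SO₂ 277: bracket 186–304 → index 151–200; slope 49/118, offset 91.
AQI = 151 + 49/118·91 ≈ 188.79 ⇒ 189.
PM2.5: 309.93 lies in 263.12–385.08, so I_lo=101, I_hi=150, C_lo=263.12, C_hi=385.08.
(150−101)/(385.08−263.12) × (309.93−263.12) + 101 = 49/121.96 × 46.81 + 101 ≈ 119.81 → 120.
Sub-indices: PM10→81, SO₂→189, PM2.5→120. Overall AQI = max = 189; dominant pollutant is SO₂.

189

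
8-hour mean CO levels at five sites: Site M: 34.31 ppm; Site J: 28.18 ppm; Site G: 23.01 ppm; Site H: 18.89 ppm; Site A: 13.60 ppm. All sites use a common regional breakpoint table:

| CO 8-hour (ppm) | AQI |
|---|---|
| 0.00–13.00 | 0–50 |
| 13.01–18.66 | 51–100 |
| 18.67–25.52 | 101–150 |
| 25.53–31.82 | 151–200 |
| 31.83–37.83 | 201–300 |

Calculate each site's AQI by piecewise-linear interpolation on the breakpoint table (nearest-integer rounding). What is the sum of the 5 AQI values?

705

Site M: row 31.83–37.83 (AQI 201–300). (300−201)·(34.31−31.83)/(37.83−31.83) + 201 = 99·2.48/6.00 + 201 ≈ 241.92 → 242.
Site J: 28.18 ∈ [25.53, 31.82] ↔ index [151, 200].
151 + (28.18−25.53)·(200−151)/(31.82−25.53) = 151 + 2.65·49/6.29 ≈ 171.64, so AQI = 172.
Site G: 23.01 lies in 18.67–25.52, so I_lo=101, I_hi=150, C_lo=18.67, C_hi=25.52.
(150−101)/(25.52−18.67) × (23.01−18.67) + 101 = 49/6.85 × 4.34 + 101 ≈ 132.05 → 132.
Site H: row 18.67–25.52 (AQI 101–150). (150−101)·(18.89−18.67)/(25.52−18.67) + 101 = 49·0.22/6.85 + 101 ≈ 102.57 → 103.
Site A: 13.60 lies in 13.01–18.66, so I_lo=51, I_hi=100, C_lo=13.01, C_hi=18.66.
(100−51)/(18.66−13.01) × (13.60−13.01) + 51 = 49/5.65 × 0.59 + 51 ≈ 56.12 → 56.
AQIs: Site M=242, Site J=172, Site G=132, Site H=103, Site A=56. Sum = 242 + 172 + 132 + 103 + 56 = 705.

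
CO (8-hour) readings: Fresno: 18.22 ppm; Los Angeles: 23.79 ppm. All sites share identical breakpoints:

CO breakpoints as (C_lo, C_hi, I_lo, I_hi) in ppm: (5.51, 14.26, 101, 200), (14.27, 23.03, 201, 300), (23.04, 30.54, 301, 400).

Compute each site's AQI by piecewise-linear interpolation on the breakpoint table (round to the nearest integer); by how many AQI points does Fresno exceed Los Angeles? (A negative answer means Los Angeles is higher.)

-65

Fresno: row 14.27–23.03 (AQI 201–300). (300−201)·(18.22−14.27)/(23.03−14.27) + 201 = 99·3.95/8.76 + 201 ≈ 245.64 → 246.
Los Angeles 23.79: bracket 23.04–30.54 → index 301–400; slope 99/7.50, offset 0.75.
AQI = 301 + 99/7.50·0.75 ≈ 310.90 ⇒ 311.
AQIs: Fresno=246, Los Angeles=311. Fresno (246) − Los Angeles (311) = -65.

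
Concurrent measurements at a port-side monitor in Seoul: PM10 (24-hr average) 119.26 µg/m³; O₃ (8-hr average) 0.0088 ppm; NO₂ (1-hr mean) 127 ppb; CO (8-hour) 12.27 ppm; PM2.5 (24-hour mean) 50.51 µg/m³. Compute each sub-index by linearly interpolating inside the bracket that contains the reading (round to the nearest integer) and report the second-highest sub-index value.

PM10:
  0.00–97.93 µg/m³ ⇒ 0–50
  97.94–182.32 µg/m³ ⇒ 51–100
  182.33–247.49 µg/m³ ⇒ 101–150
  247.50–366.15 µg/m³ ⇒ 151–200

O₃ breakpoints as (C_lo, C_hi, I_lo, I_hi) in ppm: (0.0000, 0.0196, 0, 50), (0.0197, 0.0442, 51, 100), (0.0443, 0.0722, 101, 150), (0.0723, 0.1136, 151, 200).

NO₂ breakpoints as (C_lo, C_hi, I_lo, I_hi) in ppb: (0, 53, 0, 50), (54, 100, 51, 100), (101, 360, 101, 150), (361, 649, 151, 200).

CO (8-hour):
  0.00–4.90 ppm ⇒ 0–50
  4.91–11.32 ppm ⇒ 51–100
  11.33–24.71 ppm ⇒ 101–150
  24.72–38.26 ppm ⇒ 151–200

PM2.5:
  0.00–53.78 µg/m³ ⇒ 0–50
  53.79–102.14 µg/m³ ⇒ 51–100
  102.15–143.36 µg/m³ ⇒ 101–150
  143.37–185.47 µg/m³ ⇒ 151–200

104

PM10: row 97.94–182.32 (AQI 51–100). (100−51)·(119.26−97.94)/(182.32−97.94) + 51 = 49·21.32/84.38 + 51 ≈ 63.38 → 63.
O₃ 0.0088: bracket 0.0000–0.0196 → index 0–50; slope 50/0.0196, offset 0.0088.
AQI = 0 + 50/0.0196·0.0088 ≈ 22.45 ⇒ 22.
NO₂ 127: bracket 101–360 → index 101–150; slope 49/259, offset 26.
AQI = 101 + 49/259·26 ≈ 105.92 ⇒ 106.
CO: 12.27 ∈ [11.33, 24.71] ↔ index [101, 150].
101 + (12.27−11.33)·(150−101)/(24.71−11.33) = 101 + 0.94·49/13.38 ≈ 104.44, so AQI = 104.
PM2.5: row 0.00–53.78 (AQI 0–50). (50−0)·(50.51−0.00)/(53.78−0.00) + 0 = 50·50.51/53.78 + 0 ≈ 46.96 → 47.
Sub-indices: PM10→63, O₃→22, NO₂→106, CO→104, PM2.5→47. Ranked high→low: 106, 104, 63, 47, 22. Second-highest sub-index = 104.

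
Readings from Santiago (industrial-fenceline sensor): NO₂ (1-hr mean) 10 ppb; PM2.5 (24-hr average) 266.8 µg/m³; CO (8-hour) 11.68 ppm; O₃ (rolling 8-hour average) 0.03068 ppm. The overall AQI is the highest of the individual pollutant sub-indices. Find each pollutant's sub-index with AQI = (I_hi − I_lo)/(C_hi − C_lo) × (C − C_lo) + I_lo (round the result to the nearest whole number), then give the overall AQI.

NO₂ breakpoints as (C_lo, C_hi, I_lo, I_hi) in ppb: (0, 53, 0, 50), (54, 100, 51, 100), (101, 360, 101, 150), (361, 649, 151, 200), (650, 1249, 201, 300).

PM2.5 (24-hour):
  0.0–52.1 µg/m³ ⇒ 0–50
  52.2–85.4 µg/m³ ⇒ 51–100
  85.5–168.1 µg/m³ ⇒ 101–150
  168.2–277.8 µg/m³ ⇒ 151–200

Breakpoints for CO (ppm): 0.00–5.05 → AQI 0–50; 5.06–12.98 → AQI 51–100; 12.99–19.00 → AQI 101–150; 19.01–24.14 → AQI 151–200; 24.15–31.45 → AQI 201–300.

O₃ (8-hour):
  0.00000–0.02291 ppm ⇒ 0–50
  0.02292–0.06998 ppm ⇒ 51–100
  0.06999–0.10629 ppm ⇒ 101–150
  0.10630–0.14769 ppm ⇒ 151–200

NO₂ 10: bracket 0–53 → index 0–50; slope 50/53, offset 10.
AQI = 0 + 50/53·10 ≈ 9.43 ⇒ 9.
PM2.5: row 168.2–277.8 (AQI 151–200). (200−151)·(266.8−168.2)/(277.8−168.2) + 151 = 49·98.6/109.6 + 151 ≈ 195.08 → 195.
CO 11.68: bracket 5.06–12.98 → index 51–100; slope 49/7.92, offset 6.62.
AQI = 51 + 49/7.92·6.62 ≈ 91.96 ⇒ 92.
O₃: 0.03068 lies in 0.02292–0.06998, so I_lo=51, I_hi=100, C_lo=0.02292, C_hi=0.06998.
(100−51)/(0.06998−0.02292) × (0.03068−0.02292) + 51 = 49/0.04706 × 0.00776 + 51 ≈ 59.08 → 59.
Sub-indices: NO₂→9, PM2.5→195, CO→92, O₃→59. Overall AQI = max = 195; dominant pollutant is PM2.5.

195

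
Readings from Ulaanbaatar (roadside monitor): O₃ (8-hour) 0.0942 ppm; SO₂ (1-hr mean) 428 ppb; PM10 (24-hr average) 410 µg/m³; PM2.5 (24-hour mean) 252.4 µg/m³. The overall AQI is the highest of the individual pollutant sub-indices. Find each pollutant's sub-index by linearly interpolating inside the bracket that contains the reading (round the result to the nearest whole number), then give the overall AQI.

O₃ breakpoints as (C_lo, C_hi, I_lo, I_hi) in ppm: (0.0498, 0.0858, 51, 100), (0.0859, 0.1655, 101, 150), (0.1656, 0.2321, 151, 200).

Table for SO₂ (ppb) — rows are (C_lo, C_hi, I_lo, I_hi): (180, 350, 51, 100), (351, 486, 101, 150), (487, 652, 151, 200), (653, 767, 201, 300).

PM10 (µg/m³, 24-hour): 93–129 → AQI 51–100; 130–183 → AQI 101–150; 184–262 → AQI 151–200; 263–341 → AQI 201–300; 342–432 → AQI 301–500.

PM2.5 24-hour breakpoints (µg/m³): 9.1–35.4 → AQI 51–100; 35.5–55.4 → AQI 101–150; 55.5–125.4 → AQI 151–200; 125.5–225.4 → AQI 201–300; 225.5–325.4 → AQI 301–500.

O₃: 0.0942 lies in 0.0859–0.1655, so I_lo=101, I_hi=150, C_lo=0.0859, C_hi=0.1655.
(150−101)/(0.1655−0.0859) × (0.0942−0.0859) + 101 = 49/0.0796 × 0.0083 + 101 ≈ 106.11 → 106.
SO₂: row 351–486 (AQI 101–150). (150−101)·(428−351)/(486−351) + 101 = 49·77/135 + 101 ≈ 128.95 → 129.
PM10: 410 lies in 342–432, so I_lo=301, I_hi=500, C_lo=342, C_hi=432.
(500−301)/(432−342) × (410−342) + 301 = 199/90 × 68 + 301 ≈ 451.36 → 451.
PM2.5: row 225.5–325.4 (AQI 301–500). (500−301)·(252.4−225.5)/(325.4−225.5) + 301 = 199·26.9/99.9 + 301 ≈ 354.58 → 355.
Sub-indices: O₃→106, SO₂→129, PM10→451, PM2.5→355. Overall AQI = max = 451; dominant pollutant is PM10.

451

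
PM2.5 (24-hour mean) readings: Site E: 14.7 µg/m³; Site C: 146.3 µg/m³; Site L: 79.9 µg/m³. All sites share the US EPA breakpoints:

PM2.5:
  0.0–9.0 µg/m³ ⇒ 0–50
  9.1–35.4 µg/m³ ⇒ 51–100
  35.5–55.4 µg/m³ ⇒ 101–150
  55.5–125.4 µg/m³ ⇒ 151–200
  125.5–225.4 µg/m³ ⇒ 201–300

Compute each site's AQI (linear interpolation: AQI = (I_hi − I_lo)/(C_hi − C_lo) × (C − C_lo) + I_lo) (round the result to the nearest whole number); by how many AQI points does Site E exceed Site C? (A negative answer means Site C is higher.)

Site E: row 9.1–35.4 (AQI 51–100). (100−51)·(14.7−9.1)/(35.4−9.1) + 51 = 49·5.6/26.3 + 51 ≈ 61.43 → 61.
Site C 146.3: bracket 125.5–225.4 → index 201–300; slope 99/99.9, offset 20.8.
AQI = 201 + 99/99.9·20.8 ≈ 221.61 ⇒ 222.
Site L: 79.9 ∈ [55.5, 125.4] ↔ index [151, 200].
151 + (79.9−55.5)·(200−151)/(125.4−55.5) = 151 + 24.4·49/69.9 ≈ 168.10, so AQI = 168.
AQIs: Site E=61, Site C=222, Site L=168. Site E (61) − Site C (222) = -161.

-161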